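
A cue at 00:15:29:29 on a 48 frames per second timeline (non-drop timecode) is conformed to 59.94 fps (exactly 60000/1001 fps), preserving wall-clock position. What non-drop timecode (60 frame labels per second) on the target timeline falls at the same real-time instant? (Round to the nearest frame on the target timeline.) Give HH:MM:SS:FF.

00:15:28:41

Source frame index: (0×3600 + 15×60 + 29) × 48 + 29 = 44621.
Real time: 44621 / (48) = 44621/48 s.
Target frame: (44621/48) × (60000/1001) = 55776250/1001 ≈ 55720.529 → 55721.
At 60 labels/s: frame 55721 → 00:15:28:41.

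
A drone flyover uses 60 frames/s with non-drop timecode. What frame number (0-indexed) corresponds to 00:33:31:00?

Total seconds to the label: (0 × 3600 + 33 × 60 + 31) = 2011.
Frame index = 2011 × 60 + 0 = 120660.

120660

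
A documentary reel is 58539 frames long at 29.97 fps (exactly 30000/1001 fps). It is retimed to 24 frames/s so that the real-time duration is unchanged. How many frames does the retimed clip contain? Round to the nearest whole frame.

Frames at target rate = 58539 × (24) / (30000/1001) = 58597539/1250 ≈ 46878.031.
Nearest whole frame: 46878.

46878 frames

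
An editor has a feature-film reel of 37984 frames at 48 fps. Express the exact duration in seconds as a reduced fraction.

Running time = 37984 ÷ (48) = 37984 × 1/48 = 2374/3 s.

2374/3 seconds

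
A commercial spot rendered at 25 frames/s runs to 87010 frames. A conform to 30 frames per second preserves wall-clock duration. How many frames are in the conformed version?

Target frames = source frames × (target rate / source rate) = 87010 × (30)/(25) = 87010 × 6/5 = 104412.

104412 frames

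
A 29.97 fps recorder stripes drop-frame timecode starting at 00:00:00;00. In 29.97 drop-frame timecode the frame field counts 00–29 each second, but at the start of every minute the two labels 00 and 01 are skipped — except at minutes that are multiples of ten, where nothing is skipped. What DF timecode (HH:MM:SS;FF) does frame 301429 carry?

Ten DF minutes hold 17982 frames, so frame 301429 lies in block 16 (frames 287712–305693) with 13717 frames into that block.
The block's first minute is 1800 frames and the rest 1798 each; 13717 frames reaches minute 7, so 16 × 18 + 7 × 2 = 302 labels have been skipped so far.
Adding those back, label number 301429 + 302 = 301731 at 30 labels/s is 10057 s + 21 f = 2 h 47 min 37 s frame 21, i.e. 02:47:37;21.

02:47:37;21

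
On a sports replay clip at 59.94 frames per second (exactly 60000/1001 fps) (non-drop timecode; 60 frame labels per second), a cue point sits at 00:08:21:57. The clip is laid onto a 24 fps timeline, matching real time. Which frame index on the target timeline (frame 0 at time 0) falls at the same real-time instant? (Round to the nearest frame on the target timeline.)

Source frame index: (0×3600 + 8×60 + 21) × 60 + 57 = 30117.
Real time: 30117 / (60000/1001) = 10049039/20000 s.
Target frame: (10049039/20000) × (24) = 30147117/2500 ≈ 12058.847 → 12059.

frame 12059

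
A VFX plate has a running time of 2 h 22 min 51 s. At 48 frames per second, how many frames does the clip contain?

411408 frames

2 h 22 min 51 s = 8571 s.
Frames = 8571 × 48 = 411408.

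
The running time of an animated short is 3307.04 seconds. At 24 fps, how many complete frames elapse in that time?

Frames = 3307.04 × 24 = 1984224/25 ≈ 79368.9600.
Complete frames: 79368.

79368 frames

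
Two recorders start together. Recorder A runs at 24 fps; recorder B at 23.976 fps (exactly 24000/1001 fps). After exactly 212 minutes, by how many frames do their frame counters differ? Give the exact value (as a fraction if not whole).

212 min = 12720 s.
A emits 24 × 12720 = 305280 frames; B emits 24000/1001 × 12720 = 305280000/1001.
Difference = 305280/1001 frames (≈ 304.9750); B is behind A.

305280/1001 frames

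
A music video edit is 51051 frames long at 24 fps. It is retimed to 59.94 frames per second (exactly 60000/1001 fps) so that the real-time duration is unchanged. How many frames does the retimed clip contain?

127500 frames

Target frames = source frames × (target rate / source rate) = 51051 × (60000/1001)/(24) = 51051 × 2500/1001 = 127500.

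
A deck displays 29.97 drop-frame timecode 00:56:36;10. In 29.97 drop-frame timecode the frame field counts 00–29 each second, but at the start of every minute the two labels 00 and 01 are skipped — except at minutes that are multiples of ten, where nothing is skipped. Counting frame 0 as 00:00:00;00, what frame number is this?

101788

As if non-drop at 30 labels/s: (0 × 3600 + 56 × 60 + 36) × 30 + 10 = 101890.
Minute boundaries passed: 56; those not divisible by 10: 56 − 5 = 51; dropped labels = 2 × 51 = 102.
Actual frame index = 101890 − 102 = 101788.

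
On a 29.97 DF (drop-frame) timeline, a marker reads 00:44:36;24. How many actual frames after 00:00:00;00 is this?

Complete 10-minute blocks: 4, each 17982 frames → 71928.
Remaining 4 whole minutes in the current block: 1800 + 3 × 1798 = 7194 frames.
Within the current minute: 36 × 30 + 24 − 2 = 1102 (labels ;00/;01 skipped at this minute). Total = 71928 + 7194 + 1102 = 80224.

80224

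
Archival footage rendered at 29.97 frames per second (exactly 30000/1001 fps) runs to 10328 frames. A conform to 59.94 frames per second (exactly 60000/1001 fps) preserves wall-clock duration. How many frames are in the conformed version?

20656 frames

Target frames = source frames × (target rate / source rate) = 10328 × (60000/1001)/(30000/1001) = 10328 × 2 = 20656.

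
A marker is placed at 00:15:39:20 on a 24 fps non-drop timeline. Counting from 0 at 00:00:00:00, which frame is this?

Total seconds to the label: (0 × 3600 + 15 × 60 + 39) = 939.
Frame index = 939 × 24 + 20 = 22556.

22556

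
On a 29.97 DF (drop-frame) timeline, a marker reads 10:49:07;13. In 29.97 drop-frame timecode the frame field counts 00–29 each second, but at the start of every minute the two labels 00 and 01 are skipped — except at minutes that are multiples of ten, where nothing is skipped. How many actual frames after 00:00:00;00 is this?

As if non-drop at 30 labels/s: (10 × 3600 + 49 × 60 + 7) × 30 + 13 = 1168423.
Minute boundaries passed: 649; those not divisible by 10: 649 − 64 = 585; dropped labels = 2 × 585 = 1170.
Actual frame index = 1168423 − 1170 = 1167253.

1167253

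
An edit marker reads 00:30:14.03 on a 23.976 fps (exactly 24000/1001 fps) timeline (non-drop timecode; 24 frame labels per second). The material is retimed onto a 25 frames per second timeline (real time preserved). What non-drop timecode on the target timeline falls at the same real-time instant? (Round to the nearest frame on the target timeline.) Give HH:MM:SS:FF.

00:30:15:23

Source frame index: (0×3600 + 30×60 + 14) × 24 + 3 = 43539.
Real time: 43539 / (24000/1001) = 14527513/8000 s.
Target frame: (14527513/8000) × (25) = 14527513/320 ≈ 45398.478 → 45398.
At 25 labels/s: frame 45398 → 00:30:15:23.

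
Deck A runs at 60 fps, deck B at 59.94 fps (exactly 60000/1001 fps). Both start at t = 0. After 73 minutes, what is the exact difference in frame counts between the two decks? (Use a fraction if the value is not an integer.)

73 min = 4380 s.
A emits 60 × 4380 = 262800 frames; B emits 60000/1001 × 4380 = 262800000/1001.
Difference = 262800/1001 frames (≈ 262.5375); B is behind A.

262800/1001 frames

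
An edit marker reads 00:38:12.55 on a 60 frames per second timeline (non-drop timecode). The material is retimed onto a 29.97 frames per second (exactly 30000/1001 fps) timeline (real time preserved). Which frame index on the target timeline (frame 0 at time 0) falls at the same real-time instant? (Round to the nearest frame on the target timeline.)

Source frame index: (0×3600 + 38×60 + 12) × 60 + 55 = 137575.
Real time: 137575 / (60) = 27515/12 s.
Target frame: (27515/12) × (30000/1001) = 68787500/1001 ≈ 68718.781 → 68719.

frame 68719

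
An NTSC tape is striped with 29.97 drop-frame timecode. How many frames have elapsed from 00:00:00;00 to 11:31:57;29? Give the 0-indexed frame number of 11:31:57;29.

1244295

Complete 10-minute blocks: 69, each 17982 frames → 1240758.
Remaining 1 whole minute in the current block: 1800 + 0 × 1798 = 1800 frames.
Within the current minute: 57 × 30 + 29 − 2 = 1737 (labels ;00/;01 skipped at this minute). Total = 1240758 + 1800 + 1737 = 1244295.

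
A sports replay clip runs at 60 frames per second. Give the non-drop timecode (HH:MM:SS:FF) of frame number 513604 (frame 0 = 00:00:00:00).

513604 ÷ 60 = 8560 full seconds, remainder 4 frames.
8560 s = 2 h 22 min 40 s.
Timecode: 02:22:40:04.

02:22:40:04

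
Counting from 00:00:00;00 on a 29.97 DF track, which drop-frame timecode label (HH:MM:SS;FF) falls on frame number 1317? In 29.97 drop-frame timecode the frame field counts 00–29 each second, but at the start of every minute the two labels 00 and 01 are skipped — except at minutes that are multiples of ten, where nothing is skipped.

Each 10-minute DF block holds 10 × 60 × 30 − 9 × 2 = 17982 frames. 1317 ÷ 17982 → 0 full blocks, remainder 1317.
Within the partial block the first minute is 1800 frames and each further minute 1798, so 0 further minute boundaries passed. Total skipped labels = 18 × 0 + 2 × 0 = 0.
Non-drop label index = 1317 + 0 = 1317; at 30 labels/s that is 00:00:43:27, i.e. DF 00:00:43;27.

00:00:43;27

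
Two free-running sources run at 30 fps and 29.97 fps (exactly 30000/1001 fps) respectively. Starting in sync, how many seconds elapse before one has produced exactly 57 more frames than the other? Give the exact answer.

The gap grows by |30000/1001 − 30| = 30/1001 frames per second.
Time for a 57-frame gap: 57 ÷ (30/1001) = 1901.9 s.

1901.9 seconds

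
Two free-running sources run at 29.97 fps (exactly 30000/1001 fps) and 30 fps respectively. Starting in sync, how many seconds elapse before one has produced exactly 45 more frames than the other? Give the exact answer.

The gap grows by |30 − 30000/1001| = 30/1001 frames per second.
Time for a 45-frame gap: 45 ÷ (30/1001) = 1501.5 s.

1501.5 seconds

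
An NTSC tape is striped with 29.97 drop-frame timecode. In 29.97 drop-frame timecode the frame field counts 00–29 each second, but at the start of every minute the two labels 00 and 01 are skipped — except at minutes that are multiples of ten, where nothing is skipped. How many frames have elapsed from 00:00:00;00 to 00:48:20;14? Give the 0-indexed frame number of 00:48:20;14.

Complete 10-minute blocks: 4, each 17982 frames → 71928.
Remaining 8 whole minutes in the current block: 1800 + 7 × 1798 = 14386 frames.
Within the current minute: 20 × 30 + 14 − 2 = 612 (labels ;00/;01 skipped at this minute). Total = 71928 + 14386 + 612 = 86926.

86926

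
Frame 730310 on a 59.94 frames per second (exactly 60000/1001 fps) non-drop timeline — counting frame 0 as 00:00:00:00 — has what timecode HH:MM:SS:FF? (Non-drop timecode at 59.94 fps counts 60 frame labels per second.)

730310 ÷ 60 = 12171 full seconds, remainder 50 frames.
12171 s = 3 h 22 min 51 s.
Timecode: 03:22:51:50.

03:22:51:50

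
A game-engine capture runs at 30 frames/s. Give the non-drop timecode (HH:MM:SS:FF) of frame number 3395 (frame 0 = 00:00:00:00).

00:01:53:05

3395 ÷ 30 = 113 full seconds, remainder 5 frames.
113 s = 0 h 1 min 53 s.
Timecode: 00:01:53:05.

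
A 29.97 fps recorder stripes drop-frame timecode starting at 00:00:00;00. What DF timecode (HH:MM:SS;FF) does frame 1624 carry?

Each 10-minute DF block holds 10 × 60 × 30 − 9 × 2 = 17982 frames. 1624 ÷ 17982 → 0 full blocks, remainder 1624.
Within the partial block the first minute is 1800 frames and each further minute 1798, so 0 further minute boundaries passed. Total skipped labels = 18 × 0 + 2 × 0 = 0.
Non-drop label index = 1624 + 0 = 1624; at 30 labels/s that is 00:00:54:04, i.e. DF 00:00:54;04.

00:00:54;04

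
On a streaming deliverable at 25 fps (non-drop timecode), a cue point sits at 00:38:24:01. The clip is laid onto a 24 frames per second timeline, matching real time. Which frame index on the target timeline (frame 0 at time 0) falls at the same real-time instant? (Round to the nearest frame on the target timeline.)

Source frame index: (0×3600 + 38×60 + 24) × 25 + 1 = 57601.
Real time: 57601 / (25) = 57601/25 s.
Target frame: (57601/25) × (24) = 1382424/25 ≈ 55296.960 → 55297.

frame 55297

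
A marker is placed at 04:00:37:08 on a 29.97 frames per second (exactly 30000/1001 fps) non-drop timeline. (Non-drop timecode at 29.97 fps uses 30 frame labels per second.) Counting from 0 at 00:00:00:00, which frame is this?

frame 433118

Total seconds to the label: (4 × 3600 + 0 × 60 + 37) = 14437.
Frame index = 14437 × 30 + 8 = 433118.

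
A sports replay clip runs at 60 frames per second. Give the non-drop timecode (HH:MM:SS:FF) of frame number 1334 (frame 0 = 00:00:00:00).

00:00:22:14

1334 ÷ 60 = 22 full seconds, remainder 14 frames.
22 s = 0 h 0 min 22 s.
Timecode: 00:00:22:14.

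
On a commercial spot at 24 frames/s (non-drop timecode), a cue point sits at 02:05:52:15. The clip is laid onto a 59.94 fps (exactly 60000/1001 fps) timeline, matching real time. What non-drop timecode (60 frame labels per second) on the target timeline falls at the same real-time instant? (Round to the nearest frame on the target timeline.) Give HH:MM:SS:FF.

Source frame index: (2×3600 + 5×60 + 52) × 24 + 15 = 181263.
Real time: 181263 / (24) = 60421/8 s.
Target frame: (60421/8) × (60000/1001) = 453157500/1001 ≈ 452704.795 → 452705.
At 60 labels/s: frame 452705 → 02:05:45:05.

02:05:45:05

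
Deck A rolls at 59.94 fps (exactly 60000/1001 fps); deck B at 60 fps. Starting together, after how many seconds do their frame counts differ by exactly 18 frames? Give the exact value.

The gap grows by |60 − 60000/1001| = 60/1001 frames per second.
Time for a 18-frame gap: 18 ÷ (60/1001) = 300.3 s.

300.3 seconds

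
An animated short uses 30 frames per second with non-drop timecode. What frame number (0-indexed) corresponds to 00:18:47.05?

Total seconds to the label: (0 × 3600 + 18 × 60 + 47) = 1127.
Frame index = 1127 × 30 + 5 = 33815.

frame 33815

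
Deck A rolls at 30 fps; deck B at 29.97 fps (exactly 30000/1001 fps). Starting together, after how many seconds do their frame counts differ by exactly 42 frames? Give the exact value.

1401.4 seconds

The gap grows by |30000/1001 − 30| = 30/1001 frames per second.
Time for a 42-frame gap: 42 ÷ (30/1001) = 1401.4 s.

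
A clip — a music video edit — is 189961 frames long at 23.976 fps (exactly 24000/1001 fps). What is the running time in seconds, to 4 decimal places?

7922.9567 seconds

Running time = 189961 × 1001/24000 = 190150961/24000 s ≈ 7922.9567 s.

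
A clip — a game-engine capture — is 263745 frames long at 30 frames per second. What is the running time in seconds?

8791.5 seconds

Running time = 263745 / (30) = 8791.5 s.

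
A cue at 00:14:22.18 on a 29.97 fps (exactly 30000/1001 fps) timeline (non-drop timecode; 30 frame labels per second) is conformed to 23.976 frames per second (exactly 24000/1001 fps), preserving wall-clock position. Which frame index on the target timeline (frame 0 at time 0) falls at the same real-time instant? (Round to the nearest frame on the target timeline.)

frame 20702

Source frame index: (0×3600 + 14×60 + 22) × 30 + 18 = 25878.
Real time: 25878 / (30000/1001) = 4317313/5000 s.
Target frame: (4317313/5000) × (24000/1001) = 103512/5 ≈ 20702.400 → 20702.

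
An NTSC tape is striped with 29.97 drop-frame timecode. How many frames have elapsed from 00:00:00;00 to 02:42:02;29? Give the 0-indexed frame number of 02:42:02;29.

291397

As if non-drop at 30 labels/s: (2 × 3600 + 42 × 60 + 2) × 30 + 29 = 291689.
Minute boundaries passed: 162; those not divisible by 10: 162 − 16 = 146; dropped labels = 2 × 146 = 292.
Actual frame index = 291689 − 292 = 291397.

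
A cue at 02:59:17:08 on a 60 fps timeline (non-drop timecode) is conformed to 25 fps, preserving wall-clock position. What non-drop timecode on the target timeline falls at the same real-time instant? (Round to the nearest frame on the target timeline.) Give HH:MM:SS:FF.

02:59:17:03

Source frame index: (2×3600 + 59×60 + 17) × 60 + 8 = 645428.
Real time: 645428 / (60) = 161357/15 s.
Target frame: (161357/15) × (25) = 806785/3 ≈ 268928.333 → 268928.
At 25 labels/s: frame 268928 → 02:59:17:03.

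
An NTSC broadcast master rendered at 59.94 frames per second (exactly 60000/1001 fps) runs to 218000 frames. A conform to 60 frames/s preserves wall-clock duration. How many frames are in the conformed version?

218218 frames

Target frames = source frames × (target rate / source rate) = 218000 × (60)/(60000/1001) = 218000 × 1001/1000 = 218218.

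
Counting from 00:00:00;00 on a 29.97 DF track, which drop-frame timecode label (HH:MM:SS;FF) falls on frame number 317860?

02:56:45;28

Each 10-minute DF block holds 10 × 60 × 30 − 9 × 2 = 17982 frames. 317860 ÷ 17982 → 17 full blocks, remainder 12166.
Within the partial block the first minute is 1800 frames and each further minute 1798, so 6 further minute boundaries passed. Total skipped labels = 18 × 17 + 2 × 6 = 318.
Non-drop label index = 317860 + 318 = 318178; at 30 labels/s that is 02:56:45:28, i.e. DF 02:56:45;28.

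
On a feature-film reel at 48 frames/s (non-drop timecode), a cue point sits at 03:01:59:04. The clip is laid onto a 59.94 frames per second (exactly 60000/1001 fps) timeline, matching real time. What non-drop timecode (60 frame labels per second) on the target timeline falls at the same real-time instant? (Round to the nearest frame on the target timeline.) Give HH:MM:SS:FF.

03:01:48:11

Source frame index: (3×3600 + 1×60 + 59) × 48 + 4 = 524116.
Real time: 524116 / (48) = 131029/12 s.
Target frame: (131029/12) × (60000/1001) = 655145000/1001 ≈ 654490.509 → 654491.
At 60 labels/s: frame 654491 → 03:01:48:11.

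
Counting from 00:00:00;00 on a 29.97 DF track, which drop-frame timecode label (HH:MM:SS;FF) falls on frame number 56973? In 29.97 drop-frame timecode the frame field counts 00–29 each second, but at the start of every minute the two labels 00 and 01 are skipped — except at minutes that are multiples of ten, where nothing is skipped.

Ten DF minutes hold 17982 frames, so frame 56973 lies in block 3 (frames 53946–71927) with 3027 frames into that block.
The block's first minute is 1800 frames and the rest 1798 each; 3027 frames reaches minute 1, so 3 × 18 + 1 × 2 = 56 labels have been skipped so far.
Adding those back, label number 56973 + 56 = 57029 at 30 labels/s is 1900 s + 29 f = 0 h 31 min 40 s frame 29, i.e. 00:31:40;29.

00:31:40;29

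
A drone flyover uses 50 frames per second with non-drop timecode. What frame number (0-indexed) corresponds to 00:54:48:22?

Total seconds to the label: (0 × 3600 + 54 × 60 + 48) = 3288.
Frame index = 3288 × 50 + 22 = 164422.

frame 164422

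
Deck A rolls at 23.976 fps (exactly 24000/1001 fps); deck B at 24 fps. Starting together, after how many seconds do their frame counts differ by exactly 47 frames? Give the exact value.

47047/24 seconds

The gap grows by |24 − 24000/1001| = 24/1001 frames per second.
Time for a 47-frame gap: 47 ÷ (24/1001) = 47047/24 s.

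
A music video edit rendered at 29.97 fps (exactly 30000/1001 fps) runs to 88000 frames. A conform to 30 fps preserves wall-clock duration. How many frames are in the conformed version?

Target frames = source frames × (target rate / source rate) = 88000 × (30)/(30000/1001) = 88000 × 1001/1000 = 88088.

88088 frames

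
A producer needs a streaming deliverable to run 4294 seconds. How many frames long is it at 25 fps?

107350 frames

Frames = 4294 × 25 = 107350.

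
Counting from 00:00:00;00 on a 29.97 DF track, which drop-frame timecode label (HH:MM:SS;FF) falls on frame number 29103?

Ten DF minutes hold 17982 frames, so frame 29103 lies in block 1 (frames 17982–35963) with 11121 frames into that block.
The block's first minute is 1800 frames and the rest 1798 each; 11121 frames reaches minute 6, so 1 × 18 + 6 × 2 = 30 labels have been skipped so far.
Adding those back, label number 29103 + 30 = 29133 at 30 labels/s is 971 s + 3 f = 0 h 16 min 11 s frame 3, i.e. 00:16:11;03.

00:16:11;03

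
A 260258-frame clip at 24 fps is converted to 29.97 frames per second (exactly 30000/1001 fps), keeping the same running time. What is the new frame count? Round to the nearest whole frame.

324998 frames

Frames at target rate = 260258 × (30000/1001) / (24) = 325322500/1001 ≈ 324997.502.
Nearest whole frame: 324998.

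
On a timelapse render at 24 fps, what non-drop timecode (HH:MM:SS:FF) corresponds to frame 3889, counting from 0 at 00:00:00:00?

00:02:42:01

3889 ÷ 24 = 162 full seconds, remainder 1 frame.
162 s = 0 h 2 min 42 s.
Timecode: 00:02:42:01.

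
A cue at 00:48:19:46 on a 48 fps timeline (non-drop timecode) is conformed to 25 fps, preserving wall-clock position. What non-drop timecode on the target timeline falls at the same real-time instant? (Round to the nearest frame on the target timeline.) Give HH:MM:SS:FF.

00:48:19:24

Source frame index: (0×3600 + 48×60 + 19) × 48 + 46 = 139198.
Real time: 139198 / (48) = 69599/24 s.
Target frame: (69599/24) × (25) = 1739975/24 ≈ 72498.958 → 72499.
At 25 labels/s: frame 72499 → 00:48:19:24.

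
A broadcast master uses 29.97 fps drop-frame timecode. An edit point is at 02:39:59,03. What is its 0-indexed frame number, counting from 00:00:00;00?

287685

As if non-drop at 30 labels/s: (2 × 3600 + 39 × 60 + 59) × 30 + 3 = 287973.
Minute boundaries passed: 159; those not divisible by 10: 159 − 15 = 144; dropped labels = 2 × 144 = 288.
Actual frame index = 287973 − 288 = 287685.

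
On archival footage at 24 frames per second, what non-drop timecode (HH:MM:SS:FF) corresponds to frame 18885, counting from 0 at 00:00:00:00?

18885 ÷ 24 = 786 full seconds, remainder 21 frames.
786 s = 0 h 13 min 6 s.
Timecode: 00:13:06:21.

00:13:06:21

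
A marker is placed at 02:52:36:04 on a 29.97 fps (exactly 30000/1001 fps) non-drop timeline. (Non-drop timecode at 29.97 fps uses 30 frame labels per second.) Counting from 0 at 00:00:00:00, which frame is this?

frame 310684

Total seconds to the label: (2 × 3600 + 52 × 60 + 36) = 10356.
Frame index = 10356 × 30 + 4 = 310684.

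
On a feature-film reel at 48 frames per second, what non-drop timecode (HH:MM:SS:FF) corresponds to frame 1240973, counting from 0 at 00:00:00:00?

1240973 ÷ 48 = 25853 full seconds, remainder 29 frames.
25853 s = 7 h 10 min 53 s.
Timecode: 07:10:53:29.

07:10:53:29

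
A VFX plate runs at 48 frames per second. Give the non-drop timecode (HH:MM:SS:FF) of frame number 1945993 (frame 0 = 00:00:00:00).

11:15:41:25

1945993 ÷ 48 = 40541 full seconds, remainder 25 frames.
40541 s = 11 h 15 min 41 s.
Timecode: 11:15:41:25.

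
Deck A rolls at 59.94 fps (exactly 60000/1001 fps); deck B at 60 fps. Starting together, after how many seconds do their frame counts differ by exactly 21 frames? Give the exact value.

350.35 seconds

The gap grows by |60 − 60000/1001| = 60/1001 frames per second.
Time for a 21-frame gap: 21 ÷ (60/1001) = 350.35 s.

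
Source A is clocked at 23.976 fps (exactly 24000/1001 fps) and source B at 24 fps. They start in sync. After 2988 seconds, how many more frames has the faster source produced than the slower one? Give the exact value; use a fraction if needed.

A emits 24000/1001 × 2988 = 71712000/1001 frames; B emits 24 × 2988 = 71712.
Difference = 71712/1001 frames (≈ 71.6404); B is ahead of A.

71712/1001 frames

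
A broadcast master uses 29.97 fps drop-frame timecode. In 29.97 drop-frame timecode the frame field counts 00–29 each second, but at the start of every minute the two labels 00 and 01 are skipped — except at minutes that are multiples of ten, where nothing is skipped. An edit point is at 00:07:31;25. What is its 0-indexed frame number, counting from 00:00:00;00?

13541

Complete 10-minute blocks: 0, each 17982 frames → 0.
Remaining 7 whole minutes in the current block: 1800 + 6 × 1798 = 12588 frames.
Within the current minute: 31 × 30 + 25 − 2 = 953 (labels ;00/;01 skipped at this minute). Total = 0 + 12588 + 953 = 13541.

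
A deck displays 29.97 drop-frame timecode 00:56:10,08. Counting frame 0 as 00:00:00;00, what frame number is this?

Complete 10-minute blocks: 5, each 17982 frames → 89910.
Remaining 6 whole minutes in the current block: 1800 + 5 × 1798 = 10790 frames.
Within the current minute: 10 × 30 + 8 − 2 = 306 (labels ;00/;01 skipped at this minute). Total = 89910 + 10790 + 306 = 101006.

101006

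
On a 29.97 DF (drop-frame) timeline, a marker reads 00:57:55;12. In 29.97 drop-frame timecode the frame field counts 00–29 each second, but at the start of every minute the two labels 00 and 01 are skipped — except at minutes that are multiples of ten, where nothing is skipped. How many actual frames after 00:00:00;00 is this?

104158

As if non-drop at 30 labels/s: (0 × 3600 + 57 × 60 + 55) × 30 + 12 = 104262.
Minute boundaries passed: 57; those not divisible by 10: 57 − 5 = 52; dropped labels = 2 × 52 = 104.
Actual frame index = 104262 − 104 = 104158.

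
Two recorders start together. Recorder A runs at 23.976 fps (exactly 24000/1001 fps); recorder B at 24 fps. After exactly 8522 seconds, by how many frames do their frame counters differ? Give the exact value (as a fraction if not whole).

A emits 24000/1001 × 8522 = 204528000/1001 frames; B emits 24 × 8522 = 204528.
Difference = 204528/1001 frames (≈ 204.3237); B is ahead of A.

204528/1001 frames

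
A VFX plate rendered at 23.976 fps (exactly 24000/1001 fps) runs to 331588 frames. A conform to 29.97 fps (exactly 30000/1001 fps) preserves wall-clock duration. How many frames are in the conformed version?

Target frames = source frames × (target rate / source rate) = 331588 × (30000/1001)/(24000/1001) = 331588 × 5/4 = 414485.

414485 frames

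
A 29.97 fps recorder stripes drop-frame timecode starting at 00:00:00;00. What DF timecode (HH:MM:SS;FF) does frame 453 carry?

00:00:15;03

Ten DF minutes hold 17982 frames, so frame 453 lies in block 0 (frames 0–17981) with 453 frames into that block.
The block's first minute is 1800 frames and the rest 1798 each; 453 frames reaches minute 0, so 0 × 18 + 0 × 2 = 0 labels have been skipped so far.
Adding those back, label number 453 + 0 = 453 at 30 labels/s is 15 s + 3 f = 0 h 0 min 15 s frame 3, i.e. 00:00:15;03.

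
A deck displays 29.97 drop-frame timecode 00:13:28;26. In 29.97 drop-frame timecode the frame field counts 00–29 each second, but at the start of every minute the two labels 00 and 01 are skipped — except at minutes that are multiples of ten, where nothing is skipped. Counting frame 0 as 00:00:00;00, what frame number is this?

Complete 10-minute blocks: 1, each 17982 frames → 17982.
Remaining 3 whole minutes in the current block: 1800 + 2 × 1798 = 5396 frames.
Within the current minute: 28 × 30 + 26 − 2 = 864 (labels ;00/;01 skipped at this minute). Total = 17982 + 5396 + 864 = 24242.

24242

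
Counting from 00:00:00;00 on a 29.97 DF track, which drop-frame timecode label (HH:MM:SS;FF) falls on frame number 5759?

Ten DF minutes hold 17982 frames, so frame 5759 lies in block 0 (frames 0–17981) with 5759 frames into that block.
The block's first minute is 1800 frames and the rest 1798 each; 5759 frames reaches minute 3, so 0 × 18 + 3 × 2 = 6 labels have been skipped so far.
Adding those back, label number 5759 + 6 = 5765 at 30 labels/s is 192 s + 5 f = 0 h 3 min 12 s frame 5, i.e. 00:03:12;05.

00:03:12;05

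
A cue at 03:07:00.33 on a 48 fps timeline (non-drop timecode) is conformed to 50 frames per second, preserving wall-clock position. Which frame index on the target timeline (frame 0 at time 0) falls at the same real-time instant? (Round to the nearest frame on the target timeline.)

Source frame index: (3×3600 + 7×60 + 0) × 48 + 33 = 538593.
Real time: 538593 / (48) = 179531/16 s.
Target frame: (179531/16) × (50) = 4488275/8 ≈ 561034.375 → 561034.

frame 561034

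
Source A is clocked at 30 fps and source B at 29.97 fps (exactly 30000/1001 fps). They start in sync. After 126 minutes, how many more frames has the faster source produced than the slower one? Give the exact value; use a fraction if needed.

126 min = 7560 s.
A emits 30 × 7560 = 226800 frames; B emits 30000/1001 × 7560 = 32400000/143.
Difference = 32400/143 frames (≈ 226.5734); B is behind A.

32400/143 frames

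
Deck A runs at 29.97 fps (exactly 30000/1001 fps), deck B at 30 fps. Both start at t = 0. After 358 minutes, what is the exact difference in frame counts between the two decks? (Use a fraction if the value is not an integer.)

644400/1001 frames

358 min = 21480 s.
A emits 30000/1001 × 21480 = 644400000/1001 frames; B emits 30 × 21480 = 644400.
Difference = 644400/1001 frames (≈ 643.7562); B is ahead of A.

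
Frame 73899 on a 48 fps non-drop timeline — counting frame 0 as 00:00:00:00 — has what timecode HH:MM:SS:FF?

73899 ÷ 48 = 1539 full seconds, remainder 27 frames.
1539 s = 0 h 25 min 39 s.
Timecode: 00:25:39:27.

00:25:39:27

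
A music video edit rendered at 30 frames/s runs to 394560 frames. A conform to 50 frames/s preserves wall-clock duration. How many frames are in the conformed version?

657600 frames

Target frames = source frames × (target rate / source rate) = 394560 × (50)/(30) = 394560 × 5/3 = 657600.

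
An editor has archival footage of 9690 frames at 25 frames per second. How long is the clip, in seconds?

387.6 seconds

Running time = 9690 / (25) = 387.6 s.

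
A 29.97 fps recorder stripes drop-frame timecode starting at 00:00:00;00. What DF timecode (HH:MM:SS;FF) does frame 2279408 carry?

Each 10-minute DF block holds 10 × 60 × 30 − 9 × 2 = 17982 frames. 2279408 ÷ 17982 → 126 full blocks, remainder 13676.
Within the partial block the first minute is 1800 frames and each further minute 1798, so 7 further minute boundaries passed. Total skipped labels = 18 × 126 + 2 × 7 = 2282.
Non-drop label index = 2279408 + 2282 = 2281690; at 30 labels/s that is 21:07:36:10, i.e. DF 21:07:36;10.

21:07:36;10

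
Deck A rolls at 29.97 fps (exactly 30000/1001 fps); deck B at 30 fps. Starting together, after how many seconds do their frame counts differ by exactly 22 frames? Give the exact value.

11011/15 seconds

The gap grows by |30 − 30000/1001| = 30/1001 frames per second.
Time for a 22-frame gap: 22 ÷ (30/1001) = 11011/15 s.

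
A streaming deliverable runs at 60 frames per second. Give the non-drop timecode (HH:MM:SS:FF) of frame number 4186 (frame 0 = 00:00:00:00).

4186 ÷ 60 = 69 full seconds, remainder 46 frames.
69 s = 0 h 1 min 9 s.
Timecode: 00:01:09:46.

00:01:09:46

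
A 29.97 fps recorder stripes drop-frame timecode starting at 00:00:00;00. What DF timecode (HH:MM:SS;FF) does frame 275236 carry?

02:33:03;22

Each 10-minute DF block holds 10 × 60 × 30 − 9 × 2 = 17982 frames. 275236 ÷ 17982 → 15 full blocks, remainder 5506.
Within the partial block the first minute is 1800 frames and each further minute 1798, so 3 further minute boundaries passed. Total skipped labels = 18 × 15 + 2 × 3 = 276.
Non-drop label index = 275236 + 276 = 275512; at 30 labels/s that is 02:33:03:22, i.e. DF 02:33:03;22.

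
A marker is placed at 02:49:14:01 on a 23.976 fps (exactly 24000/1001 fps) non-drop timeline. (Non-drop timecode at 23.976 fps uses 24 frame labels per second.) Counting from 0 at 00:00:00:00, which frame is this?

Total seconds to the label: (2 × 3600 + 49 × 60 + 14) = 10154.
Frame index = 10154 × 24 + 1 = 243697.

frame 243697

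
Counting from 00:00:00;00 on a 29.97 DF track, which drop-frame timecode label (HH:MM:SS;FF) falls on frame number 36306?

Each 10-minute DF block holds 10 × 60 × 30 − 9 × 2 = 17982 frames. 36306 ÷ 17982 → 2 full blocks, remainder 342.
Within the partial block the first minute is 1800 frames and each further minute 1798, so 0 further minute boundaries passed. Total skipped labels = 18 × 2 + 2 × 0 = 36.
Non-drop label index = 36306 + 36 = 36342; at 30 labels/s that is 00:20:11:12, i.e. DF 00:20:11;12.

00:20:11;12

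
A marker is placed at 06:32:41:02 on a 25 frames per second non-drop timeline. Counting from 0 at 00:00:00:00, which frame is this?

589027

Total seconds to the label: (6 × 3600 + 32 × 60 + 41) = 23561.
Frame index = 23561 × 25 + 2 = 589027.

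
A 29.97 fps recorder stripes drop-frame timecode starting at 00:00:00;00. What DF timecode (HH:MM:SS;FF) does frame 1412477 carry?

13:05:29;21

Ten DF minutes hold 17982 frames, so frame 1412477 lies in block 78 (frames 1402596–1420577) with 9881 frames into that block.
The block's first minute is 1800 frames and the rest 1798 each; 9881 frames reaches minute 5, so 78 × 18 + 5 × 2 = 1414 labels have been skipped so far.
Adding those back, label number 1412477 + 1414 = 1413891 at 30 labels/s is 47129 s + 21 f = 13 h 5 min 29 s frame 21, i.e. 13:05:29;21.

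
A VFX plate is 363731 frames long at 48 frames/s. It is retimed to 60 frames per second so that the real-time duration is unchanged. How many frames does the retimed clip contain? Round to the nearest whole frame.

Frames at target rate = 363731 × (60) / (48) = 1818655/4 ≈ 454663.750.
Nearest whole frame: 454664.

454664 frames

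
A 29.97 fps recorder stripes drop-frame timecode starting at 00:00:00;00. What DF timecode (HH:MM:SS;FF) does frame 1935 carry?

Ten DF minutes hold 17982 frames, so frame 1935 lies in block 0 (frames 0–17981) with 1935 frames into that block.
The block's first minute is 1800 frames and the rest 1798 each; 1935 frames reaches minute 1, so 0 × 18 + 1 × 2 = 2 labels have been skipped so far.
Adding those back, label number 1935 + 2 = 1937 at 30 labels/s is 64 s + 17 f = 0 h 1 min 4 s frame 17, i.e. 00:01:04;17.

00:01:04;17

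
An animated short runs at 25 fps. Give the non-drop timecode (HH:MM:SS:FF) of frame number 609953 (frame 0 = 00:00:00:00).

609953 ÷ 25 = 24398 full seconds, remainder 3 frames.
24398 s = 6 h 46 min 38 s.
Timecode: 06:46:38:03.

06:46:38:03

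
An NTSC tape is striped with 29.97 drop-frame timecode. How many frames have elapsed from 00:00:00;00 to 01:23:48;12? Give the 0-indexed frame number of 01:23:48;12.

150702

Complete 10-minute blocks: 8, each 17982 frames → 143856.
Remaining 3 whole minutes in the current block: 1800 + 2 × 1798 = 5396 frames.
Within the current minute: 48 × 30 + 12 − 2 = 1450 (labels ;00/;01 skipped at this minute). Total = 143856 + 5396 + 1450 = 150702.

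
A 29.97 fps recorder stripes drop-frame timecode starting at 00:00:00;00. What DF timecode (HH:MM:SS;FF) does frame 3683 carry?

00:02:02;27

Ten DF minutes hold 17982 frames, so frame 3683 lies in block 0 (frames 0–17981) with 3683 frames into that block.
The block's first minute is 1800 frames and the rest 1798 each; 3683 frames reaches minute 2, so 0 × 18 + 2 × 2 = 4 labels have been skipped so far.
Adding those back, label number 3683 + 4 = 3687 at 30 labels/s is 122 s + 27 f = 0 h 2 min 2 s frame 27, i.e. 00:02:02;27.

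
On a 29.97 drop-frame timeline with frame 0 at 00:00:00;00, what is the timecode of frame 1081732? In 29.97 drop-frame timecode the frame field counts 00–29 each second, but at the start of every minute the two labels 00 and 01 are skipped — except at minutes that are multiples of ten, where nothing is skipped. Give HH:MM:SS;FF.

Each 10-minute DF block holds 10 × 60 × 30 − 9 × 2 = 17982 frames. 1081732 ÷ 17982 → 60 full blocks, remainder 2812.
Within the partial block the first minute is 1800 frames and each further minute 1798, so 1 further minute boundary passed. Total skipped labels = 18 × 60 + 2 × 1 = 1082.
Non-drop label index = 1081732 + 1082 = 1082814; at 30 labels/s that is 10:01:33:24, i.e. DF 10:01:33;24.

10:01:33;24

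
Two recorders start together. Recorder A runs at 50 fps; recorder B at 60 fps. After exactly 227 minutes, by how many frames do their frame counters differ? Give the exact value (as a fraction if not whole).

227 min = 13620 s.
A emits 50 × 13620 = 681000 frames; B emits 60 × 13620 = 817200.
Difference = 136200 frames; B is ahead of A.

136200 frames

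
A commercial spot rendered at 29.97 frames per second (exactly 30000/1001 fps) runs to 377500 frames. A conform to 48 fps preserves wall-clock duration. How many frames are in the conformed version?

Target frames = source frames × (target rate / source rate) = 377500 × (48)/(30000/1001) = 377500 × 1001/625 = 604604.

604604 frames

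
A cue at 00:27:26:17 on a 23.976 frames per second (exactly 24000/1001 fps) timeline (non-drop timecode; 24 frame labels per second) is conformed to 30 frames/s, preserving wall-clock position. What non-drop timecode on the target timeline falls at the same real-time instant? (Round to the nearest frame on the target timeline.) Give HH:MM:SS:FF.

00:27:28:11

Source frame index: (0×3600 + 27×60 + 26) × 24 + 17 = 39521.
Real time: 39521 / (24000/1001) = 39560521/24000 s.
Target frame: (39560521/24000) × (30) = 39560521/800 ≈ 49450.651 → 49451.
At 30 labels/s: frame 49451 → 00:27:28:11.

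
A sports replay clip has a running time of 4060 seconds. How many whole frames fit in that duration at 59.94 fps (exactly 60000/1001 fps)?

Frames = 4060 × 60000/1001 = 34800000/143 ≈ 243356.6434.
Complete frames: 243356.

243356 frames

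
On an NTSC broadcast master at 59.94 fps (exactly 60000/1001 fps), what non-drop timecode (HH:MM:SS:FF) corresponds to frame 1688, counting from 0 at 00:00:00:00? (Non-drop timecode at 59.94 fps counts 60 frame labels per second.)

00:00:28:08

1688 ÷ 60 = 28 full seconds, remainder 8 frames.
28 s = 0 h 0 min 28 s.
Timecode: 00:00:28:08.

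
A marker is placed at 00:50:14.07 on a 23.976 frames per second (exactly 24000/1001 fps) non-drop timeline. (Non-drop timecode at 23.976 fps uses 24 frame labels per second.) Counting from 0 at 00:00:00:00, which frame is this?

72343

Total seconds to the label: (0 × 3600 + 50 × 60 + 14) = 3014.
Frame index = 3014 × 24 + 7 = 72343.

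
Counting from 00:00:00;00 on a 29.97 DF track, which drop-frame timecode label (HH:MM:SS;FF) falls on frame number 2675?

Each 10-minute DF block holds 10 × 60 × 30 − 9 × 2 = 17982 frames. 2675 ÷ 17982 → 0 full blocks, remainder 2675.
Within the partial block the first minute is 1800 frames and each further minute 1798, so 1 further minute boundary passed. Total skipped labels = 18 × 0 + 2 × 1 = 2.
Non-drop label index = 2675 + 2 = 2677; at 30 labels/s that is 00:01:29:07, i.e. DF 00:01:29;07.

00:01:29;07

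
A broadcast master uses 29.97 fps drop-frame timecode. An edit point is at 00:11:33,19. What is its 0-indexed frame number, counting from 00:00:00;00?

20789

As if non-drop at 30 labels/s: (0 × 3600 + 11 × 60 + 33) × 30 + 19 = 20809.
Minute boundaries passed: 11; those not divisible by 10: 11 − 1 = 10; dropped labels = 2 × 10 = 20.
Actual frame index = 20809 − 20 = 20789.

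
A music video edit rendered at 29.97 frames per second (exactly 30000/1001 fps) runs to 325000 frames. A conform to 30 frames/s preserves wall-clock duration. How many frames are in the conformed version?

Target frames = source frames × (target rate / source rate) = 325000 × (30)/(30000/1001) = 325000 × 1001/1000 = 325325.

325325 frames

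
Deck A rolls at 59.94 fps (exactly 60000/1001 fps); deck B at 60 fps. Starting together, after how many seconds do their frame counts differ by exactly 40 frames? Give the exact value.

The gap grows by |60 − 60000/1001| = 60/1001 frames per second.
Time for a 40-frame gap: 40 ÷ (60/1001) = 2002/3 s.

2002/3 seconds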